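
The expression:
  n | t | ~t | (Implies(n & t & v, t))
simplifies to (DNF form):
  True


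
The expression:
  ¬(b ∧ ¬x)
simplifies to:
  x ∨ ¬b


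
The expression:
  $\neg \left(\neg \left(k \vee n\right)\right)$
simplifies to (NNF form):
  $k \vee n$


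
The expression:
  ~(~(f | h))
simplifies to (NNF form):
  f | h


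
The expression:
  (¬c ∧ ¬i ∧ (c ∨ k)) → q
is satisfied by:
  {i: True, q: True, c: True, k: False}
  {i: True, q: True, k: False, c: False}
  {i: True, c: True, k: False, q: False}
  {i: True, k: False, c: False, q: False}
  {q: True, c: True, k: False, i: False}
  {q: True, k: False, c: False, i: False}
  {c: True, q: False, k: False, i: False}
  {q: False, k: False, c: False, i: False}
  {q: True, i: True, k: True, c: True}
  {q: True, i: True, k: True, c: False}
  {i: True, k: True, c: True, q: False}
  {i: True, k: True, q: False, c: False}
  {c: True, k: True, q: True, i: False}
  {k: True, q: True, i: False, c: False}
  {k: True, c: True, i: False, q: False}


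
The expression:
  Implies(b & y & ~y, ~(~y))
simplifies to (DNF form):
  True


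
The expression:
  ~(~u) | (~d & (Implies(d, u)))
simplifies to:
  u | ~d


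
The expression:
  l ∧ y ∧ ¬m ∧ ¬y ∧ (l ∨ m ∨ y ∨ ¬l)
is never true.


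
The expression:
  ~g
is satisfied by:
  {g: False}


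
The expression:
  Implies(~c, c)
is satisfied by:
  {c: True}


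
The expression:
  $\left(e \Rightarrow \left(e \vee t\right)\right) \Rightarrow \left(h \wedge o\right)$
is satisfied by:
  {h: True, o: True}


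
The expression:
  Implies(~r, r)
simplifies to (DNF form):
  r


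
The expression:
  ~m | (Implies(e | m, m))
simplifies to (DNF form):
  True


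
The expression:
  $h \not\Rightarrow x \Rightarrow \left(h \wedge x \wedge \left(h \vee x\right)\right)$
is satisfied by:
  {x: True, h: False}
  {h: False, x: False}
  {h: True, x: True}


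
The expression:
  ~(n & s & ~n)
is always true.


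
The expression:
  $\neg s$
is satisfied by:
  {s: False}


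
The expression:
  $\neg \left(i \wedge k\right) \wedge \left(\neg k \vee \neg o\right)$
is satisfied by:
  {i: False, k: False, o: False}
  {o: True, i: False, k: False}
  {i: True, o: False, k: False}
  {o: True, i: True, k: False}
  {k: True, o: False, i: False}


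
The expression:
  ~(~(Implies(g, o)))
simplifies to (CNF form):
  o | ~g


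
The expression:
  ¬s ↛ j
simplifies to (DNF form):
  j ∨ ¬s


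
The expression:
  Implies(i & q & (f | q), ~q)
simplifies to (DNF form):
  ~i | ~q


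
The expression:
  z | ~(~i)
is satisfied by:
  {i: True, z: True}
  {i: True, z: False}
  {z: True, i: False}


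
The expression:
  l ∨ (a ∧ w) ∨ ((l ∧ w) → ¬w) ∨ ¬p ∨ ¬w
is always true.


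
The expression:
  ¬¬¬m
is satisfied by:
  {m: False}


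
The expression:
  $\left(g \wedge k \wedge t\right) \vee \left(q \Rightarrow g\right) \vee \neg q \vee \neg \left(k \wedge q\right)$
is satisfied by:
  {g: True, k: False, q: False}
  {g: False, k: False, q: False}
  {q: True, g: True, k: False}
  {q: True, g: False, k: False}
  {k: True, g: True, q: False}
  {k: True, g: False, q: False}
  {k: True, q: True, g: True}


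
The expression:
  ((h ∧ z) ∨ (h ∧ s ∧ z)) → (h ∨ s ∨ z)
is always true.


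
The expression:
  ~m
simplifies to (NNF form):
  ~m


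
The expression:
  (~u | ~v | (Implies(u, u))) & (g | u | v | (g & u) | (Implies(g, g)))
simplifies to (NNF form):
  True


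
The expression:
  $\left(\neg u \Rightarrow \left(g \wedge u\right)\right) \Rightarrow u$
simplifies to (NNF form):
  $\text{True}$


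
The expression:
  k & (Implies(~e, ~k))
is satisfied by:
  {e: True, k: True}


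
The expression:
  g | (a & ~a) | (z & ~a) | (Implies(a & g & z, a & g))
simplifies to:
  True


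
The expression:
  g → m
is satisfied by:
  {m: True, g: False}
  {g: False, m: False}
  {g: True, m: True}


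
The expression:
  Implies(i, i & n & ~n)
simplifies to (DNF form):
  ~i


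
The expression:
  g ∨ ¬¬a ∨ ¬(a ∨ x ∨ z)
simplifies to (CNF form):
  (a ∨ g ∨ ¬x) ∧ (a ∨ g ∨ ¬z)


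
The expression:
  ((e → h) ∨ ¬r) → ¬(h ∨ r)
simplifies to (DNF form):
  (e ∧ ¬h) ∨ (¬h ∧ ¬r)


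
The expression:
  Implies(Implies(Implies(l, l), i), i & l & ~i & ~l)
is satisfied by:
  {i: False}


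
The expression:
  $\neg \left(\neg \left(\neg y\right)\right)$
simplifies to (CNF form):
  $\neg y$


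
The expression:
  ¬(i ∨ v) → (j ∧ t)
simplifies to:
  i ∨ v ∨ (j ∧ t)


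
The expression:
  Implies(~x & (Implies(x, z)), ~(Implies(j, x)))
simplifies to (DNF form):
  j | x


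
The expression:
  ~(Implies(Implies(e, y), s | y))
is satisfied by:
  {e: False, y: False, s: False}


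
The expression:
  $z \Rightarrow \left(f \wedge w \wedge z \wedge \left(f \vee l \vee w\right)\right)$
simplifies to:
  $\left(f \wedge w\right) \vee \neg z$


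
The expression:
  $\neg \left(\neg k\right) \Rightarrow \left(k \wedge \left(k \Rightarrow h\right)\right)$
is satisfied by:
  {h: True, k: False}
  {k: False, h: False}
  {k: True, h: True}


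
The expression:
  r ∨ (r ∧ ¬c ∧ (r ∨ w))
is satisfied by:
  {r: True}


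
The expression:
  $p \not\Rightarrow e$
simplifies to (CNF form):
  $p \wedge \neg e$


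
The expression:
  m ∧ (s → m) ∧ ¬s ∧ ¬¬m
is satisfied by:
  {m: True, s: False}


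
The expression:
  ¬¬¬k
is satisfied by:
  {k: False}


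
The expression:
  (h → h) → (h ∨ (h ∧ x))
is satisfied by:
  {h: True}


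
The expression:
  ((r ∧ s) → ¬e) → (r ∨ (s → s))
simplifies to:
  True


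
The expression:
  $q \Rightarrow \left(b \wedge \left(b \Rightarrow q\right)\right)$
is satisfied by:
  {b: True, q: False}
  {q: False, b: False}
  {q: True, b: True}


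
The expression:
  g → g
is always true.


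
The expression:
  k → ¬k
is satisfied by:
  {k: False}


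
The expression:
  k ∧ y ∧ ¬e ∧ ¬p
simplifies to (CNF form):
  k ∧ y ∧ ¬e ∧ ¬p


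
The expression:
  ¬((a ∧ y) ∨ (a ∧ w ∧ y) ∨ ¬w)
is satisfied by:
  {w: True, y: False, a: False}
  {a: True, w: True, y: False}
  {y: True, w: True, a: False}


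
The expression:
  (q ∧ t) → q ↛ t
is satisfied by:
  {t: False, q: False}
  {q: True, t: False}
  {t: True, q: False}


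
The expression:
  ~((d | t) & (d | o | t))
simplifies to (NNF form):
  ~d & ~t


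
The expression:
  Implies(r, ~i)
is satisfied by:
  {i: False, r: False}
  {r: True, i: False}
  {i: True, r: False}


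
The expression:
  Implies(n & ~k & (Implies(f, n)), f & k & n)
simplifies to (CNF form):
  k | ~n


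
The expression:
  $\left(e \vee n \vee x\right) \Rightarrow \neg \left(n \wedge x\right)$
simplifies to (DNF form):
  $\neg n \vee \neg x$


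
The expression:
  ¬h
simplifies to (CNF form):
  ¬h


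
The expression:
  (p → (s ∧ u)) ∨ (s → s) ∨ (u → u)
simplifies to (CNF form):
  True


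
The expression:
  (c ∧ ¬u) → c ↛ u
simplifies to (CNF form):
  True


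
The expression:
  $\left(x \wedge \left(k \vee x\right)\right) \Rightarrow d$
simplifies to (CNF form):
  $d \vee \neg x$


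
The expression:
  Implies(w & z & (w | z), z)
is always true.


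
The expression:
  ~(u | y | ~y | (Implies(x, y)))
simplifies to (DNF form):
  False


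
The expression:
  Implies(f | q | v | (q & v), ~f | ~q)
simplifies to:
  ~f | ~q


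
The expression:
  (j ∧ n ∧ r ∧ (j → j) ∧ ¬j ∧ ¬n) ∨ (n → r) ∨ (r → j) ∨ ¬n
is always true.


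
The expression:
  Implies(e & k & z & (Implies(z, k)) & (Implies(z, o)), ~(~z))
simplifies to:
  True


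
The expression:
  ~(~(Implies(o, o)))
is always true.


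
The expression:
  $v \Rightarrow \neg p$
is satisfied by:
  {p: False, v: False}
  {v: True, p: False}
  {p: True, v: False}


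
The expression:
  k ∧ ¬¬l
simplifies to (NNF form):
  k ∧ l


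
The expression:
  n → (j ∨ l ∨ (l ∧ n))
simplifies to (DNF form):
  j ∨ l ∨ ¬n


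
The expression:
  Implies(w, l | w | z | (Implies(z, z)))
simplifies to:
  True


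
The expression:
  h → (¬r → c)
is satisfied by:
  {r: True, c: True, h: False}
  {r: True, h: False, c: False}
  {c: True, h: False, r: False}
  {c: False, h: False, r: False}
  {r: True, c: True, h: True}
  {r: True, h: True, c: False}
  {c: True, h: True, r: False}


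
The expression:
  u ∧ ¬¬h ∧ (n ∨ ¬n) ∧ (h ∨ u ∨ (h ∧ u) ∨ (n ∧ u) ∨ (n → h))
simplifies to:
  h ∧ u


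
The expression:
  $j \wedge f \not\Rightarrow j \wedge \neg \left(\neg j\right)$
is never true.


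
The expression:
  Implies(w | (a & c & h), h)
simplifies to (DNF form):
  h | ~w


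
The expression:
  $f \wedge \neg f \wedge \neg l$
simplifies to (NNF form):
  $\text{False}$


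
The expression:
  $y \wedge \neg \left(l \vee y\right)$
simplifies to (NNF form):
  $\text{False}$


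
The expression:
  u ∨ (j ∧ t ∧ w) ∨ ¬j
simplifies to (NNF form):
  u ∨ (t ∧ w) ∨ ¬j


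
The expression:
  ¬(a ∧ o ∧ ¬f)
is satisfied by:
  {f: True, o: False, a: False}
  {f: False, o: False, a: False}
  {a: True, f: True, o: False}
  {a: True, f: False, o: False}
  {o: True, f: True, a: False}
  {o: True, f: False, a: False}
  {o: True, a: True, f: True}


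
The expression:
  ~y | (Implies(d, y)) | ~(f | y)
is always true.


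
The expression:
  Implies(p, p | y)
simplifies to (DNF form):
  True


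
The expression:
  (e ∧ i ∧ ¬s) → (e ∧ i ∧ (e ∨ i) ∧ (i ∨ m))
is always true.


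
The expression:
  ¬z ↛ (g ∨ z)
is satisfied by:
  {g: False, z: False}


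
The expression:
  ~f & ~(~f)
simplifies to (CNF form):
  False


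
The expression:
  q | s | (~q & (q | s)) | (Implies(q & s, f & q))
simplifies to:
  True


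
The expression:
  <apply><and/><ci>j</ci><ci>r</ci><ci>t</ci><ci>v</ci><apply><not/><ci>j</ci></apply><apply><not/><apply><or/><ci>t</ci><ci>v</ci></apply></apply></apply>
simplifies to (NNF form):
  <false/>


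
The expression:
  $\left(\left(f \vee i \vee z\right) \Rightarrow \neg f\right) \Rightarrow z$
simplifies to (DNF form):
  $f \vee z$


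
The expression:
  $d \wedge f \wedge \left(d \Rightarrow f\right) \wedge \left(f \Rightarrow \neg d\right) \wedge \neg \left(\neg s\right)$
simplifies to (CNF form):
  $\text{False}$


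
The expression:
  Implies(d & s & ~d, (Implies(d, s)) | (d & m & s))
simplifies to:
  True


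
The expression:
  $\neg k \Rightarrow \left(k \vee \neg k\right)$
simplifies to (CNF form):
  $\text{True}$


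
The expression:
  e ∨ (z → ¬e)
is always true.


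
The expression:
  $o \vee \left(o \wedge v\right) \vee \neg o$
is always true.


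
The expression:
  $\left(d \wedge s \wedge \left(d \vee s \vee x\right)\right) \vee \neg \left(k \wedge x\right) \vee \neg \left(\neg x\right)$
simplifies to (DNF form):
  $\text{True}$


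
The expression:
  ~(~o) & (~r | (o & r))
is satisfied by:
  {o: True}


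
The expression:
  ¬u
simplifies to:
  ¬u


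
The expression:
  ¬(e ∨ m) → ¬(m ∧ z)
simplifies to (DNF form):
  True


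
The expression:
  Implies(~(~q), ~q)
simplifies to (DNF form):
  ~q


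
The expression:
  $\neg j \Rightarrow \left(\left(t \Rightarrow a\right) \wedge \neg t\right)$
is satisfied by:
  {j: True, t: False}
  {t: False, j: False}
  {t: True, j: True}


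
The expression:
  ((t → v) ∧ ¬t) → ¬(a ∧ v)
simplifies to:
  t ∨ ¬a ∨ ¬v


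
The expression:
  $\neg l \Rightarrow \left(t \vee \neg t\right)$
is always true.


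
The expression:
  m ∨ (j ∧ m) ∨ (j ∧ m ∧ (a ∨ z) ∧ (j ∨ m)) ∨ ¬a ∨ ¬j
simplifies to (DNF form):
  m ∨ ¬a ∨ ¬j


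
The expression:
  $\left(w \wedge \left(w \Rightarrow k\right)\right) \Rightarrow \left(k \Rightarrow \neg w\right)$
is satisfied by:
  {w: False, k: False}
  {k: True, w: False}
  {w: True, k: False}


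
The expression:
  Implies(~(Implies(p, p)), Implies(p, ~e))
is always true.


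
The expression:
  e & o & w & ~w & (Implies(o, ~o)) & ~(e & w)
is never true.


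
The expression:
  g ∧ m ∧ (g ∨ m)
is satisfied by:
  {m: True, g: True}


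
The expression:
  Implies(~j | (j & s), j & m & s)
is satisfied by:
  {j: True, m: True, s: False}
  {j: True, s: False, m: False}
  {j: True, m: True, s: True}


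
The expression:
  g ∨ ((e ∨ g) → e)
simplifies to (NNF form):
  True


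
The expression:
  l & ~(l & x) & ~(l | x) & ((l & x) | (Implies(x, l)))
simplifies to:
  False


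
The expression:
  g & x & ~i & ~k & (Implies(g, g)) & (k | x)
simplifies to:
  g & x & ~i & ~k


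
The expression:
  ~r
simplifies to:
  ~r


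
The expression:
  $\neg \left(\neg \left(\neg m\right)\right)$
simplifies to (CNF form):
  $\neg m$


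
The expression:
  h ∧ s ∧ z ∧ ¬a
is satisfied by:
  {z: True, h: True, s: True, a: False}


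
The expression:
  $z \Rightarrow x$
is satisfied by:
  {x: True, z: False}
  {z: False, x: False}
  {z: True, x: True}


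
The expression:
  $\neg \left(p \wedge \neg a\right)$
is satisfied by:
  {a: True, p: False}
  {p: False, a: False}
  {p: True, a: True}


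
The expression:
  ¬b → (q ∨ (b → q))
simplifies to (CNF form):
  True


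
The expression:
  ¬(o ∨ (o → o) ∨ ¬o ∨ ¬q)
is never true.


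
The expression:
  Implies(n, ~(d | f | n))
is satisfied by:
  {n: False}


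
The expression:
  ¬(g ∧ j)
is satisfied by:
  {g: False, j: False}
  {j: True, g: False}
  {g: True, j: False}


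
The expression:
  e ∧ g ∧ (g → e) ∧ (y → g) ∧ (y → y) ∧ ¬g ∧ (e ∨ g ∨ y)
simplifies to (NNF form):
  False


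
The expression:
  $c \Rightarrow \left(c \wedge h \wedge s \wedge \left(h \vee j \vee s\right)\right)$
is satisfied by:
  {s: True, h: True, c: False}
  {s: True, h: False, c: False}
  {h: True, s: False, c: False}
  {s: False, h: False, c: False}
  {s: True, c: True, h: True}


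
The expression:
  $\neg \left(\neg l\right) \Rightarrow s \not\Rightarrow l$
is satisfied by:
  {l: False}


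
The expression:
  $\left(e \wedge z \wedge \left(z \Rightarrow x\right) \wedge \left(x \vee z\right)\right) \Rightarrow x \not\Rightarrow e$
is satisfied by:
  {e: False, z: False, x: False}
  {x: True, e: False, z: False}
  {z: True, e: False, x: False}
  {x: True, z: True, e: False}
  {e: True, x: False, z: False}
  {x: True, e: True, z: False}
  {z: True, e: True, x: False}


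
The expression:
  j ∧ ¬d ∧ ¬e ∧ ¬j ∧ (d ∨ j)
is never true.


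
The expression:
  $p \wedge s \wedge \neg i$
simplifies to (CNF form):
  $p \wedge s \wedge \neg i$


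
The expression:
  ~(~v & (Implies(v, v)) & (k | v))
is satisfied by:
  {v: True, k: False}
  {k: False, v: False}
  {k: True, v: True}


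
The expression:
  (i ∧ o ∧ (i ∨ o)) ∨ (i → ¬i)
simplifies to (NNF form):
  o ∨ ¬i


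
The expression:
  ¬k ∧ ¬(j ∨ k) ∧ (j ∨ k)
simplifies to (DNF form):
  False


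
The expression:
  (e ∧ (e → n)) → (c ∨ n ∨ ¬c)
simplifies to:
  True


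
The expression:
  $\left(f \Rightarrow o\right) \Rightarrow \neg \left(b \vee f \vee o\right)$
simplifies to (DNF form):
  $\left(f \wedge \neg o\right) \vee \left(\neg b \wedge \neg o\right)$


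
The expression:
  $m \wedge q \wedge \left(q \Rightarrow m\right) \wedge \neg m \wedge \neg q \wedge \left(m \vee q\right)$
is never true.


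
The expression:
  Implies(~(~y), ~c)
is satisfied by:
  {c: False, y: False}
  {y: True, c: False}
  {c: True, y: False}


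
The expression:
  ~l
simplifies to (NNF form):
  ~l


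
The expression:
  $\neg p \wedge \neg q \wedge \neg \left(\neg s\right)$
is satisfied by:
  {s: True, q: False, p: False}


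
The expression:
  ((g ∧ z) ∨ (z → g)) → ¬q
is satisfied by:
  {z: True, g: False, q: False}
  {g: False, q: False, z: False}
  {z: True, g: True, q: False}
  {g: True, z: False, q: False}
  {q: True, z: True, g: False}


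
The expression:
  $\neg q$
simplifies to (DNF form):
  $\neg q$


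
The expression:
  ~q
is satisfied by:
  {q: False}


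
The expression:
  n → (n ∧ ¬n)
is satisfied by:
  {n: False}


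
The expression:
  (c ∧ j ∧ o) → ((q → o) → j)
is always true.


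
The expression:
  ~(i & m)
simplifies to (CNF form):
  ~i | ~m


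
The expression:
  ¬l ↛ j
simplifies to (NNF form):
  j ∨ ¬l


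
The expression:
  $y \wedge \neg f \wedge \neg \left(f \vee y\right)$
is never true.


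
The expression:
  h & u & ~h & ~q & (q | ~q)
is never true.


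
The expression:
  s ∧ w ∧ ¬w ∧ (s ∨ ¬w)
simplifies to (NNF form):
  False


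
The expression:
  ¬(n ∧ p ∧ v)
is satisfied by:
  {p: False, v: False, n: False}
  {n: True, p: False, v: False}
  {v: True, p: False, n: False}
  {n: True, v: True, p: False}
  {p: True, n: False, v: False}
  {n: True, p: True, v: False}
  {v: True, p: True, n: False}


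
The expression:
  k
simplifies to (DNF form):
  k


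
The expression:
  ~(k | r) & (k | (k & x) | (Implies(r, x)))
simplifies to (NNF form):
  ~k & ~r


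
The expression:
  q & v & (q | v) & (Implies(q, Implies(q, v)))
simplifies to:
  q & v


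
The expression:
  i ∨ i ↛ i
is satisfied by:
  {i: True}


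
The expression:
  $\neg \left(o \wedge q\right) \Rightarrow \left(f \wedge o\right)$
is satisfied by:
  {q: True, f: True, o: True}
  {q: True, o: True, f: False}
  {f: True, o: True, q: False}


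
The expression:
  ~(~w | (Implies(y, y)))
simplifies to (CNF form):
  False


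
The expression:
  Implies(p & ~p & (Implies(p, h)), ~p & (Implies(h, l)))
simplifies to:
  True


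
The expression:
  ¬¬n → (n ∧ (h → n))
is always true.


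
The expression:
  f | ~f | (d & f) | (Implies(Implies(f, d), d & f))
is always true.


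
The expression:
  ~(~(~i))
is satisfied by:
  {i: False}


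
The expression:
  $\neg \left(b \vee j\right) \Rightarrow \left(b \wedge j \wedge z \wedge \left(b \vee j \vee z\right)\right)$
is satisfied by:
  {b: True, j: True}
  {b: True, j: False}
  {j: True, b: False}


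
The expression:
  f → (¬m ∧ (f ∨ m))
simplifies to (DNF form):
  ¬f ∨ ¬m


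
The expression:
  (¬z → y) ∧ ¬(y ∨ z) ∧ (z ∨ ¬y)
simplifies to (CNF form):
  False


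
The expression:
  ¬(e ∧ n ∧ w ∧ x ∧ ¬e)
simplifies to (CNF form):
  True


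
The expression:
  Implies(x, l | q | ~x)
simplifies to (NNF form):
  l | q | ~x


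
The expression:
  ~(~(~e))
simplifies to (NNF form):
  ~e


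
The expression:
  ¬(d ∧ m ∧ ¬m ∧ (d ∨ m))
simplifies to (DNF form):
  True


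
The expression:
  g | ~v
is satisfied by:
  {g: True, v: False}
  {v: False, g: False}
  {v: True, g: True}


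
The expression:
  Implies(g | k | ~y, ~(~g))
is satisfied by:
  {g: True, y: True, k: False}
  {g: True, y: False, k: False}
  {g: True, k: True, y: True}
  {g: True, k: True, y: False}
  {y: True, k: False, g: False}


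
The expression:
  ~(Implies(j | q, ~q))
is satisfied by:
  {q: True}


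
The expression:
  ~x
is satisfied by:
  {x: False}


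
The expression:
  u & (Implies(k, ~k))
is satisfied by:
  {u: True, k: False}


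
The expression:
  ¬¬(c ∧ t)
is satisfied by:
  {t: True, c: True}


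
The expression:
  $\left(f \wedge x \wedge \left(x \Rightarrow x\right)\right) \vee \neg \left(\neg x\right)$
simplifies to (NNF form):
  $x$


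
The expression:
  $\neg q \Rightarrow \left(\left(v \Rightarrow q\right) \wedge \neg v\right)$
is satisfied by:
  {q: True, v: False}
  {v: False, q: False}
  {v: True, q: True}


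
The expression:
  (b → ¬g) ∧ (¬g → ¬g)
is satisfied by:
  {g: False, b: False}
  {b: True, g: False}
  {g: True, b: False}


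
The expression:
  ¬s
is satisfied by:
  {s: False}


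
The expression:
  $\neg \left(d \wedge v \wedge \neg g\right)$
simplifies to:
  $g \vee \neg d \vee \neg v$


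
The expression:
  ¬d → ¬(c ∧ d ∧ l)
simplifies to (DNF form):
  True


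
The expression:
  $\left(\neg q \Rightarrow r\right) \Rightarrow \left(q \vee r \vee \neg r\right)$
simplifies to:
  $\text{True}$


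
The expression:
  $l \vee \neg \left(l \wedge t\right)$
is always true.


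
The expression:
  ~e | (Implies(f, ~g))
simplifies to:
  ~e | ~f | ~g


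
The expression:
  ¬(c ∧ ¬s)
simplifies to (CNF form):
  s ∨ ¬c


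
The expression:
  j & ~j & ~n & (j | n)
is never true.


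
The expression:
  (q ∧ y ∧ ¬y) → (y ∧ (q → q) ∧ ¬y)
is always true.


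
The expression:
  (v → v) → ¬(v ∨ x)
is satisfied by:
  {x: False, v: False}


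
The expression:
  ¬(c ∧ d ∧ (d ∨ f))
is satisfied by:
  {c: False, d: False}
  {d: True, c: False}
  {c: True, d: False}


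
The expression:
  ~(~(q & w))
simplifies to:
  q & w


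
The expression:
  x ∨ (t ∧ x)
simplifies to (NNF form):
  x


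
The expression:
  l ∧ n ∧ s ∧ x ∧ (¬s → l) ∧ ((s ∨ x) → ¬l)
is never true.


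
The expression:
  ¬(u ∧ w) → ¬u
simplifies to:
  w ∨ ¬u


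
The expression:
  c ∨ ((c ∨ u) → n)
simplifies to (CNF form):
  c ∨ n ∨ ¬u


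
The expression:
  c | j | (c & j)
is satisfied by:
  {c: True, j: True}
  {c: True, j: False}
  {j: True, c: False}


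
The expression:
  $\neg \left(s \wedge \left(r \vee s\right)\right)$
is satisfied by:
  {s: False}


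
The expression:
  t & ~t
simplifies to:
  False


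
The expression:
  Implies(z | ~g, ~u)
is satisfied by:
  {g: True, z: False, u: False}
  {z: False, u: False, g: False}
  {g: True, z: True, u: False}
  {z: True, g: False, u: False}
  {u: True, g: True, z: False}


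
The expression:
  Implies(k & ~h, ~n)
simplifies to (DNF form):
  h | ~k | ~n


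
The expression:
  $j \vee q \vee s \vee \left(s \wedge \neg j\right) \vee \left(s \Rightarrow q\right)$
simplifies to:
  $\text{True}$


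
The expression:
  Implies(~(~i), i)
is always true.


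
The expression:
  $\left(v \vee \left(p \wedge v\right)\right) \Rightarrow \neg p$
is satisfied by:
  {p: False, v: False}
  {v: True, p: False}
  {p: True, v: False}


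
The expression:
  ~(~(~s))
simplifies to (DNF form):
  ~s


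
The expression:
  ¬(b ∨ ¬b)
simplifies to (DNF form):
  False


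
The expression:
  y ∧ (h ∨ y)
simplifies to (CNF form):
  y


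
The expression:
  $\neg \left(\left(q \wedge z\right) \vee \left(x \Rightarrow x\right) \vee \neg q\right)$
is never true.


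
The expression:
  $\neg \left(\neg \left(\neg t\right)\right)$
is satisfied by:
  {t: False}


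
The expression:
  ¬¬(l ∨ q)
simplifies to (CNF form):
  l ∨ q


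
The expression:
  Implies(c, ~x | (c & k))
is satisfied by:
  {k: True, c: False, x: False}
  {c: False, x: False, k: False}
  {x: True, k: True, c: False}
  {x: True, c: False, k: False}
  {k: True, c: True, x: False}
  {c: True, k: False, x: False}
  {x: True, c: True, k: True}


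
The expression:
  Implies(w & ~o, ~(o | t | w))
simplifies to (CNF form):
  o | ~w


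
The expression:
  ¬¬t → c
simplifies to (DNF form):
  c ∨ ¬t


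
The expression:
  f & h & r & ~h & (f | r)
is never true.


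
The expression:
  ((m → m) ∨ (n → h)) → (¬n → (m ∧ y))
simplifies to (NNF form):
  n ∨ (m ∧ y)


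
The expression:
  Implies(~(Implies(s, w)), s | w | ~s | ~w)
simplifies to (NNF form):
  True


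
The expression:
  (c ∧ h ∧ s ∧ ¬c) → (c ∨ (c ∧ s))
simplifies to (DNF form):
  True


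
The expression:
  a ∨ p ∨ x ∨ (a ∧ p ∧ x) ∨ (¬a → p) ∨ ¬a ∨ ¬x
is always true.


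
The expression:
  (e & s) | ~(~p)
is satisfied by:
  {e: True, p: True, s: True}
  {e: True, p: True, s: False}
  {p: True, s: True, e: False}
  {p: True, s: False, e: False}
  {e: True, s: True, p: False}


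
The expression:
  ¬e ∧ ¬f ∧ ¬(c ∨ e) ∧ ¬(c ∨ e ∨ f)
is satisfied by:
  {e: False, f: False, c: False}


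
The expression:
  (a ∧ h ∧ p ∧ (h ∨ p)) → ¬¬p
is always true.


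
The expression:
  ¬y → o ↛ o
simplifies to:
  y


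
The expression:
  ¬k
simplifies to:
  ¬k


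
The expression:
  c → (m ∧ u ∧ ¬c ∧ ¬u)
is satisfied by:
  {c: False}


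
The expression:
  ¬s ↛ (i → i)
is never true.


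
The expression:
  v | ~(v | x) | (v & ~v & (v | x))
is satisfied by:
  {v: True, x: False}
  {x: False, v: False}
  {x: True, v: True}


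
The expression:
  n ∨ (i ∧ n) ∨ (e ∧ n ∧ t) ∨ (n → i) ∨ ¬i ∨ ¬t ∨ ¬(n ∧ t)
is always true.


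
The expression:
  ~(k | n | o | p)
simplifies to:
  ~k & ~n & ~o & ~p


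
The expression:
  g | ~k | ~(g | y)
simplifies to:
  g | ~k | ~y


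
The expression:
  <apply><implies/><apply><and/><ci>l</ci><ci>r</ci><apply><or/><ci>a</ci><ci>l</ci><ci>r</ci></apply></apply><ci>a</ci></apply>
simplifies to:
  <apply><or/><ci>a</ci><apply><not/><ci>l</ci></apply><apply><not/><ci>r</ci></apply></apply>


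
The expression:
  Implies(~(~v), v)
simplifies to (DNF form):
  True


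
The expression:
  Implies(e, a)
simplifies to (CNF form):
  a | ~e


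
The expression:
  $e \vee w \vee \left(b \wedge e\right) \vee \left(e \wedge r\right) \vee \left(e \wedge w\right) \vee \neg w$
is always true.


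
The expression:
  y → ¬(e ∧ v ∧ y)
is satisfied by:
  {v: False, y: False, e: False}
  {e: True, v: False, y: False}
  {y: True, v: False, e: False}
  {e: True, y: True, v: False}
  {v: True, e: False, y: False}
  {e: True, v: True, y: False}
  {y: True, v: True, e: False}


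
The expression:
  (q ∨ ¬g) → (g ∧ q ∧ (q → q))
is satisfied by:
  {g: True}


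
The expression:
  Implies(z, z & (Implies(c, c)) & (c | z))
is always true.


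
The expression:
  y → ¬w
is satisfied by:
  {w: False, y: False}
  {y: True, w: False}
  {w: True, y: False}


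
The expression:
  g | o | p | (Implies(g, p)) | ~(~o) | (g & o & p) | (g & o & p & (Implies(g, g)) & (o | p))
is always true.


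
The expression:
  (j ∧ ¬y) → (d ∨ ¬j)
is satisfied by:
  {y: True, d: True, j: False}
  {y: True, d: False, j: False}
  {d: True, y: False, j: False}
  {y: False, d: False, j: False}
  {j: True, y: True, d: True}
  {j: True, y: True, d: False}
  {j: True, d: True, y: False}


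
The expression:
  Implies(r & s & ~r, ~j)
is always true.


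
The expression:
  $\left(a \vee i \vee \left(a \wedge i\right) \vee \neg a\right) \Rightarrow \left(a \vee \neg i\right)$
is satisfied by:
  {a: True, i: False}
  {i: False, a: False}
  {i: True, a: True}


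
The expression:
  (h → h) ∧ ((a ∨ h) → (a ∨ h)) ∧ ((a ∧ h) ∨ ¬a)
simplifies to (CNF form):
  h ∨ ¬a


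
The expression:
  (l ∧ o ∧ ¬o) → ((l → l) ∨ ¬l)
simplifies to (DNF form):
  True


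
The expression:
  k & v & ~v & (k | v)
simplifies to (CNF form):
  False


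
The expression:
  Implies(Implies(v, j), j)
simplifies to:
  j | v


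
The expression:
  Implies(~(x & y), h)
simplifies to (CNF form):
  (h | x) & (h | y)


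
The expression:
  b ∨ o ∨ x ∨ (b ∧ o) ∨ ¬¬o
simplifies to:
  b ∨ o ∨ x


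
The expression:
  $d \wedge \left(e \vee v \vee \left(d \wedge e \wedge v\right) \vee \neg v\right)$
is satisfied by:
  {d: True}


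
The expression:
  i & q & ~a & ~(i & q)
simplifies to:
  False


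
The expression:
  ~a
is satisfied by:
  {a: False}


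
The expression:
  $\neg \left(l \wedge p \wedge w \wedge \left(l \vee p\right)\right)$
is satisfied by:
  {l: False, p: False, w: False}
  {w: True, l: False, p: False}
  {p: True, l: False, w: False}
  {w: True, p: True, l: False}
  {l: True, w: False, p: False}
  {w: True, l: True, p: False}
  {p: True, l: True, w: False}


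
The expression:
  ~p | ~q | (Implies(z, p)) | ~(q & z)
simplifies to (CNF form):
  True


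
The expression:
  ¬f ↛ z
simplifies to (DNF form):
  ¬f ∧ ¬z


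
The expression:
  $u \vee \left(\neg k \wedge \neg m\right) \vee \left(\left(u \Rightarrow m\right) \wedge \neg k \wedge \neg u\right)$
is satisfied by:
  {u: True, k: False}
  {k: False, u: False}
  {k: True, u: True}


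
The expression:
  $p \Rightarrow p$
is always true.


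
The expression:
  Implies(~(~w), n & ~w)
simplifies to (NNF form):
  ~w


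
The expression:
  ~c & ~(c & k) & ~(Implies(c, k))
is never true.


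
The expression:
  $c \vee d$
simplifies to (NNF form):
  $c \vee d$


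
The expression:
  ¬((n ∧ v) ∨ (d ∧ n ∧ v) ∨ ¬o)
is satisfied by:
  {o: True, v: False, n: False}
  {o: True, n: True, v: False}
  {o: True, v: True, n: False}


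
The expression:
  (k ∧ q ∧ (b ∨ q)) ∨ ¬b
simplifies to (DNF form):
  (k ∧ q) ∨ ¬b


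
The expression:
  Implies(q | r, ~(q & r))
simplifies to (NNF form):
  ~q | ~r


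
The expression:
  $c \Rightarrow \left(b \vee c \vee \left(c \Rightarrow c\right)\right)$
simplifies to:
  $\text{True}$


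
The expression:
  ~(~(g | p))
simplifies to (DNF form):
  g | p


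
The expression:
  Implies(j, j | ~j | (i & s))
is always true.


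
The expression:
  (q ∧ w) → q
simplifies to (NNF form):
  True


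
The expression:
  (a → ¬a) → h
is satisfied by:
  {a: True, h: True}
  {a: True, h: False}
  {h: True, a: False}


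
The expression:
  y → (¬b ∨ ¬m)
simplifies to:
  ¬b ∨ ¬m ∨ ¬y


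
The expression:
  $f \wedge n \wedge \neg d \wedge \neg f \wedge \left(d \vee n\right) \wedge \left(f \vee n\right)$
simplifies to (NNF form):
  $\text{False}$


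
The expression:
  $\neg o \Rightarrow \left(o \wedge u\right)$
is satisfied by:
  {o: True}


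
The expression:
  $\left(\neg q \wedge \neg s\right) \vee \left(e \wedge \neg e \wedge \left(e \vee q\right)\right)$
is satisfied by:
  {q: False, s: False}


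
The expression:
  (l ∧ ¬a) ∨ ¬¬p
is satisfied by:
  {p: True, l: True, a: False}
  {p: True, l: False, a: False}
  {a: True, p: True, l: True}
  {a: True, p: True, l: False}
  {l: True, a: False, p: False}


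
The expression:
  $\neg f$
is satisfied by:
  {f: False}


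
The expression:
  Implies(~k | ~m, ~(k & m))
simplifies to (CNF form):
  True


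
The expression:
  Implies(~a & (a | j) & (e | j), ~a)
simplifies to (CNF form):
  True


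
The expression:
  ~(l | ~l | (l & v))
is never true.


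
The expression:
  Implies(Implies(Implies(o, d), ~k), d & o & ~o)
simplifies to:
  k & (d | ~o)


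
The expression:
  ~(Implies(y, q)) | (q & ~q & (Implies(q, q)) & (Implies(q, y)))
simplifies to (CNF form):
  y & ~q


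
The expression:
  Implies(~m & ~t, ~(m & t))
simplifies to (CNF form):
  True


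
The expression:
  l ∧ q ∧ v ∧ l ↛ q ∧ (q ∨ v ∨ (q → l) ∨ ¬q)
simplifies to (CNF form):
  False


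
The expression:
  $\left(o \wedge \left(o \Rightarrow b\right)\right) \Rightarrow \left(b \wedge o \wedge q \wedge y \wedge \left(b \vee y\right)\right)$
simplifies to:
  $\left(q \wedge y\right) \vee \neg b \vee \neg o$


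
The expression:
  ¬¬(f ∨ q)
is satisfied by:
  {q: True, f: True}
  {q: True, f: False}
  {f: True, q: False}


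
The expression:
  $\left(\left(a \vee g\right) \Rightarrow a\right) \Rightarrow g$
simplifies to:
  $g$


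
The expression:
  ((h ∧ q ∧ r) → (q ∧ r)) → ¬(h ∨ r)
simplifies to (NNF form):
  ¬h ∧ ¬r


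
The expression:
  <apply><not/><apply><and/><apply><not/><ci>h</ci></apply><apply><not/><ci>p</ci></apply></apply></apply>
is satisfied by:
  {p: True, h: True}
  {p: True, h: False}
  {h: True, p: False}


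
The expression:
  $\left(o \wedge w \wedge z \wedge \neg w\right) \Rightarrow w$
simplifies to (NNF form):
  $\text{True}$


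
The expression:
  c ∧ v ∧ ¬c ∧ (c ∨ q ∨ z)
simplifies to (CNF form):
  False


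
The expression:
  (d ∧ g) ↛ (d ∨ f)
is never true.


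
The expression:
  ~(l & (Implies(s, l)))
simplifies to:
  ~l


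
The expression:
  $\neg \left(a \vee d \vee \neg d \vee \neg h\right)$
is never true.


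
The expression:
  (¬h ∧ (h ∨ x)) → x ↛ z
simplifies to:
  h ∨ ¬x ∨ ¬z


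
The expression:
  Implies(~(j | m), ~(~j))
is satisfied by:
  {m: True, j: True}
  {m: True, j: False}
  {j: True, m: False}


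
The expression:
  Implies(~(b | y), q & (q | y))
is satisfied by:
  {y: True, b: True, q: True}
  {y: True, b: True, q: False}
  {y: True, q: True, b: False}
  {y: True, q: False, b: False}
  {b: True, q: True, y: False}
  {b: True, q: False, y: False}
  {q: True, b: False, y: False}


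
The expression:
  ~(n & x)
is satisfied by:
  {x: False, n: False}
  {n: True, x: False}
  {x: True, n: False}


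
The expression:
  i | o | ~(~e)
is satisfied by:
  {i: True, o: True, e: True}
  {i: True, o: True, e: False}
  {i: True, e: True, o: False}
  {i: True, e: False, o: False}
  {o: True, e: True, i: False}
  {o: True, e: False, i: False}
  {e: True, o: False, i: False}


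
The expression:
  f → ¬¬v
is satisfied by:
  {v: True, f: False}
  {f: False, v: False}
  {f: True, v: True}


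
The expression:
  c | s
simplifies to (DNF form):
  c | s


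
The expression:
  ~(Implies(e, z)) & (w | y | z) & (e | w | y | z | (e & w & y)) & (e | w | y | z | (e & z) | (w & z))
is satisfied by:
  {e: True, y: True, w: True, z: False}
  {e: True, y: True, z: False, w: False}
  {e: True, w: True, z: False, y: False}


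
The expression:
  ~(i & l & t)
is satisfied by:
  {l: False, t: False, i: False}
  {i: True, l: False, t: False}
  {t: True, l: False, i: False}
  {i: True, t: True, l: False}
  {l: True, i: False, t: False}
  {i: True, l: True, t: False}
  {t: True, l: True, i: False}


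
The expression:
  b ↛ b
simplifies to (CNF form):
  False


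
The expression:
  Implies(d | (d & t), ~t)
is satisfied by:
  {t: False, d: False}
  {d: True, t: False}
  {t: True, d: False}


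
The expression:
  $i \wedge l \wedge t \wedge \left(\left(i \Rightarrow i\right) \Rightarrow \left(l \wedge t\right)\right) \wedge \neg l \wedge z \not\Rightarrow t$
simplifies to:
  $\text{False}$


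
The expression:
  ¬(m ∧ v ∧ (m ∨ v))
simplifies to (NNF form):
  ¬m ∨ ¬v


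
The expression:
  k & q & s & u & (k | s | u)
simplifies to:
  k & q & s & u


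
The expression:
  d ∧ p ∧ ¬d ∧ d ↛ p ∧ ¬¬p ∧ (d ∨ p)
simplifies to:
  False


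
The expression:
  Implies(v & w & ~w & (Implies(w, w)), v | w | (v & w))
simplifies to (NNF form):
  True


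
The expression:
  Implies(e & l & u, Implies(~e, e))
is always true.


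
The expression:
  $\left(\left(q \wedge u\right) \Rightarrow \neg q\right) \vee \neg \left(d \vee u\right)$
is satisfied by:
  {u: False, q: False}
  {q: True, u: False}
  {u: True, q: False}


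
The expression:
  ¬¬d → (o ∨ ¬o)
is always true.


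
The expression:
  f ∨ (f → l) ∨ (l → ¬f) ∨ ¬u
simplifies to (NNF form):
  True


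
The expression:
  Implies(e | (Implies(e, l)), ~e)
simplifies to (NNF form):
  ~e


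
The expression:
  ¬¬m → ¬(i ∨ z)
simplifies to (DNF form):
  (¬i ∧ ¬z) ∨ ¬m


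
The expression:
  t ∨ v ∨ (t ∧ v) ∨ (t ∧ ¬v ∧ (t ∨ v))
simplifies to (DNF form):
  t ∨ v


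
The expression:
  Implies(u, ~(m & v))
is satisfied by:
  {u: False, m: False, v: False}
  {v: True, u: False, m: False}
  {m: True, u: False, v: False}
  {v: True, m: True, u: False}
  {u: True, v: False, m: False}
  {v: True, u: True, m: False}
  {m: True, u: True, v: False}


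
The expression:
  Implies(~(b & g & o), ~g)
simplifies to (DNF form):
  ~g | (b & o)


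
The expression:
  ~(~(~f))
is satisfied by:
  {f: False}


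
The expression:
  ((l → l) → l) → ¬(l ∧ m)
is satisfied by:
  {l: False, m: False}
  {m: True, l: False}
  {l: True, m: False}


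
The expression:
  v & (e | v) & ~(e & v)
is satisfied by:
  {v: True, e: False}


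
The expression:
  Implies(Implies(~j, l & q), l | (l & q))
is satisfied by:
  {l: True, j: False}
  {j: False, l: False}
  {j: True, l: True}


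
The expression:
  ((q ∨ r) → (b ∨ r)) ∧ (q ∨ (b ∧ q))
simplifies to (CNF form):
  q ∧ (b ∨ r)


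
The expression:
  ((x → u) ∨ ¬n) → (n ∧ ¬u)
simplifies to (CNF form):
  n ∧ ¬u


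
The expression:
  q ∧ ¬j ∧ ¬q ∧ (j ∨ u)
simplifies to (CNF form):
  False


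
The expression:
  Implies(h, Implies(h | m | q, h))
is always true.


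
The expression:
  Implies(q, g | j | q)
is always true.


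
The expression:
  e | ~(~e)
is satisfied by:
  {e: True}


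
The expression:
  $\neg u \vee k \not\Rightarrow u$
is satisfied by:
  {u: False}


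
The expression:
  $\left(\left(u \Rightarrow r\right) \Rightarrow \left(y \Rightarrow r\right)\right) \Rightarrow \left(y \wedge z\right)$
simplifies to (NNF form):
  $y \wedge \left(z \vee \neg r\right) \wedge \left(z \vee \neg u\right)$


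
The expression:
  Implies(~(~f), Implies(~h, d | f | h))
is always true.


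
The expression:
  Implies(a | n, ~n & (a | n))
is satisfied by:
  {n: False}


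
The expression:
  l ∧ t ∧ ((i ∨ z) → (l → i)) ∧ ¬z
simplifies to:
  l ∧ t ∧ ¬z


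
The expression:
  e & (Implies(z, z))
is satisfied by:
  {e: True}


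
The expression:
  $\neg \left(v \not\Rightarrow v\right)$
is always true.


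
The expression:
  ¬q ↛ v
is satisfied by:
  {q: False, v: False}


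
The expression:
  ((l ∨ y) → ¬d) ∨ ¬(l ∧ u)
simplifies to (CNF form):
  ¬d ∨ ¬l ∨ ¬u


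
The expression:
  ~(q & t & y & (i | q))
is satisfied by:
  {t: False, y: False, q: False}
  {q: True, t: False, y: False}
  {y: True, t: False, q: False}
  {q: True, y: True, t: False}
  {t: True, q: False, y: False}
  {q: True, t: True, y: False}
  {y: True, t: True, q: False}
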